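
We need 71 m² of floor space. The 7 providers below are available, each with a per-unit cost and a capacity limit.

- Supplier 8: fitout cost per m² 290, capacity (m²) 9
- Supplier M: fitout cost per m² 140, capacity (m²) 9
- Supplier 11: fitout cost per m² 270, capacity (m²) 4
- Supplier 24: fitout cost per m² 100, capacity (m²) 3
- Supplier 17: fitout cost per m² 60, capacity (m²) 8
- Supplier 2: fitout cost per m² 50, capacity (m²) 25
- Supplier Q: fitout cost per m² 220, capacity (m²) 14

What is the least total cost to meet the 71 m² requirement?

Cheapest first:
Take 25 from Supplier 2 at 50 ; need 46 more.
Supplier 17 at 60: take all 8 m² ; 38 still needed.
Supplier 24 (100): use full 3 ; 35 m² to go.
Take 9 from Supplier M at 140 ; need 26 more.
Supplier Q (220): use full 14 ; 12 m² to go.
Take 4 from Supplier 11 at 270 ; need 8 more.
Supplier 8 at 290: take 8 of its 9 ; requirement met.
Cost = 25×50 + 8×60 + 3×100 + 9×140 + 14×220 + 4×270 + 8×290 = 9770.

9770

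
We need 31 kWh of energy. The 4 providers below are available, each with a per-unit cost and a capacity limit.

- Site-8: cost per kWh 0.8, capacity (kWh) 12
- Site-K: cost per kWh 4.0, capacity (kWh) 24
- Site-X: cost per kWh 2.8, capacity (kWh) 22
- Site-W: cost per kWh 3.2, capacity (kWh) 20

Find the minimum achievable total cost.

Fill from the cheapest provider first.
Site-8 at 0.8: take all 12 kWh → 19 still needed.
Site-X at 2.8: take 19 of its 22 → requirement met.
Site-W, Site-K: unused.
Cost = 12×0.8 + 19×2.8 = 62.8.

62.8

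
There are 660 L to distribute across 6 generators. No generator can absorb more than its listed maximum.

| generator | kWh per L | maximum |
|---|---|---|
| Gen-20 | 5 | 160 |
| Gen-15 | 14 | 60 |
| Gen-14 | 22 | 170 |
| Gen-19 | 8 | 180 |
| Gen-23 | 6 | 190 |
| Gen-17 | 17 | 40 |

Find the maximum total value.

Order the generators by kWh per L: Gen-14 22 > Gen-17 17 > Gen-15 14 > Gen-19 8 > Gen-23 6 > Gen-20 5.
Gen-14: +170 to 170 (cap) ; 490 left.
Gen-17 takes 40 to reach its cap of 40 ; 450 left.
Gen-15 takes 60 to reach its cap of 60 ; 390 left.
Gen-19 takes 180 to reach its cap of 180 ; 210 left.
Gen-23: +190 to 190 (cap) ; 20 left.
Only 20 left; Gen-20 takes them to reach 20.
Total = 5×20 + 14×60 + 22×170 + 8×180 + 6×190 + 17×40 = 7940.

7940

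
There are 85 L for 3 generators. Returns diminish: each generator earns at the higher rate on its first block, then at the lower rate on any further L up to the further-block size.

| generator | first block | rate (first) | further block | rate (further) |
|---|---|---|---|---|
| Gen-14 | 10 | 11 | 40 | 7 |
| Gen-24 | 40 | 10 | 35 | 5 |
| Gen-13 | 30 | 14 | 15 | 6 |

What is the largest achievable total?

965

Treat each block as its own option and order by rate: Gen-13/first 14 > Gen-14/first 11 > Gen-24/first 10 > Gen-14/second 7 > Gen-13/second 6 > Gen-24/second 5.
Gen-13/first (14): +30 ; 55 left.
Gen-14 first at 11: fill all 10 ; 45 left.
Fill Gen-24 first block (40 at 10) ; 5 left.
Gen-14/second: +5 of 40 at 7; pool empty.
Total = 14×30 + 11×10 + 10×40 + 7×5 = 965.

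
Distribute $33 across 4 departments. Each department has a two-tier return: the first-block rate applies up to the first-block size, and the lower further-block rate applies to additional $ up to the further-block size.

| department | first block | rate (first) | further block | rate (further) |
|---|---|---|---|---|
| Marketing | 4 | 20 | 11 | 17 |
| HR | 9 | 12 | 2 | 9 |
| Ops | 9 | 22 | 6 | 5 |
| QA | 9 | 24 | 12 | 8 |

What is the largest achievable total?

681

Treat each block as its own option and order by rate: QA/tier1 24 > Ops/tier1 22 > Marketing/tier1 20 > Marketing/tier2 17 > HR/tier1 12 > HR/tier2 9 > QA/tier2 8 > Ops/tier2 5.
QA/tier1 (24): +9 → 24 left.
Fill Ops tier1 block (9 at 22) → 15 left.
Marketing/tier1 (20): +4 → 11 left.
Fill Marketing tier2 block (11 at 17) → 0 left.
Total = 24×9 + 22×9 + 20×4 + 17×11 = 681.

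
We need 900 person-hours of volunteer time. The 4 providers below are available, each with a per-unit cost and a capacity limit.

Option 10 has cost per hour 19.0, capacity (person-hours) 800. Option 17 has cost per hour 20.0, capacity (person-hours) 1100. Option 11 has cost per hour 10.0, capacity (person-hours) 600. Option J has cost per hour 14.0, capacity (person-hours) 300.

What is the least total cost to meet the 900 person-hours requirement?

Fill from the cheapest provider first.
Option 11 at 10.0: take all 600 person-hours — 300 still needed.
Option J (14.0): use full 300 — 0 person-hours to go.
Option 10, Option 17: unused.
Cost = 600×10.0 + 300×14.0 = 10200.

10200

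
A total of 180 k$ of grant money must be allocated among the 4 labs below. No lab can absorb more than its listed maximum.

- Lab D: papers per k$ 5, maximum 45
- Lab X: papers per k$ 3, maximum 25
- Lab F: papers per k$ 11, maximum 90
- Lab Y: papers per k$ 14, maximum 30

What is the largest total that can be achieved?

Rank by papers per k$: Lab Y 14 > Lab F 11 > Lab D 5 > Lab X 3.
Give Lab Y 30 to hit its cap of 30 → 150 left.
Lab F: +90 to 90 (cap) → 60 left.
Lab D: +45 to 45 (cap) → 15 left.
Only 15 left; Lab X takes them to reach 15.
Total = 5×45 + 3×15 + 11×90 + 14×30 = 1680.

1680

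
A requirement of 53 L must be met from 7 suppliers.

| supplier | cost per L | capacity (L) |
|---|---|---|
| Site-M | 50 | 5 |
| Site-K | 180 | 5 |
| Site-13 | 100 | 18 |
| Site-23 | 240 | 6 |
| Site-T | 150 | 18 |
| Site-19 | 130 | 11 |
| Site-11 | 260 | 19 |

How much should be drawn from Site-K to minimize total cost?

1

Cheapest first:
Site-M at 50: take all 5 L — 48 still needed.
Take 18 from Site-13 at 100 — need 30 more.
Site-19 (130): use full 11 — 19 L to go.
Site-T (150): use full 18 — 1 L to go.
Site-K (180): take the remaining 1 — done.
Site-23, Site-11: unused.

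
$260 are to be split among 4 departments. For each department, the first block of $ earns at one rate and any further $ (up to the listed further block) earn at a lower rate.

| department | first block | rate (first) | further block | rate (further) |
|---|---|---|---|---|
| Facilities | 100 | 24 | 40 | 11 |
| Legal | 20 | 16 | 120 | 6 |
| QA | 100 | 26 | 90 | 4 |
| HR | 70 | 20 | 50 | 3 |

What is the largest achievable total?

6200

Treat each block as its own option and order by rate: QA/T1 26 > Facilities/T1 24 > HR/T1 20 > Legal/T1 16 > Facilities/T2 11 > Legal/T2 6 > QA/T2 4 > HR/T2 3.
QA T1 at 26: fill all 100 ; 160 left.
Fill Facilities T1 block (100 at 24) ; 60 left.
60 remain; put them into HR T1 at 20.
Total = 26×100 + 24×100 + 20×60 = 6200.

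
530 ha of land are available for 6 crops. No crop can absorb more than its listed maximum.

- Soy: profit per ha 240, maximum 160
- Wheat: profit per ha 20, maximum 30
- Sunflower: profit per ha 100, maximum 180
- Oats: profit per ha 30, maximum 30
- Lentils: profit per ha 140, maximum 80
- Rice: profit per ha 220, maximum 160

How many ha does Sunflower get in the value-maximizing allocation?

130

Rank by profit per ha: Soy 240 > Rice 220 > Lentils 140 > Sunflower 100 > Oats 30 > Wheat 20.
Give Soy 160 to hit its cap of 160 → 370 left.
Rice: +160 to 160 (cap) → 210 left.
Lentils: +80 to 80 (cap) → 130 left.
Sunflower has room for 180 but only 130 remain, so it gets 130.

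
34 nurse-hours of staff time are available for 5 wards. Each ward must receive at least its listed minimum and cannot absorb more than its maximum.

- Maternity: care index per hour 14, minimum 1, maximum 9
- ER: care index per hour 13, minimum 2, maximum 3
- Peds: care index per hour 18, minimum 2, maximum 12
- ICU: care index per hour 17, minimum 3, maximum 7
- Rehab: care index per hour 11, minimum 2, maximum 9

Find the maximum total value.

533

Meeting every minimum uses 1+2+2+3+2 = 10 nurse-hours, leaving 24.
Order the wards by care index per hour: Peds 18 > ICU 17 > Maternity 14 > ER 13 > Rehab 11.
Give Peds 10 more to hit its cap of 12 — 14 left.
ICU takes 4 more to reach its cap of 7 — 10 left.
Maternity takes 8 more to reach its cap of 9 — 2 left.
ER takes 1 more to reach its cap of 3 — 1 left.
Rehab has room for 7 more but only 1 remain, so it gets 3.
Total = 14×9 + 13×3 + 18×12 + 17×7 + 11×3 = 533.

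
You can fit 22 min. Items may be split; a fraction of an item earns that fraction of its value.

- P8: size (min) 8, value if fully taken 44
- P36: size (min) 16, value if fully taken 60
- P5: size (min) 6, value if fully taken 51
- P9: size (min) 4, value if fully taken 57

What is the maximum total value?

167

Best value per unit of size first: P9 57/4≈14.2, P5 51/6≈8.5, P8 44/8≈5.5, P36 60/16≈3.75.
All 4 min of P9 fit (value 57) — 18 remain.
P5: take in full, 6 min for value 51 — 12 left.
Take all of P8 (8 min, value 44) — 4 min left.
Fill the last 4 min with part of P36: 4/16 of it earns 15.
Total value = 167.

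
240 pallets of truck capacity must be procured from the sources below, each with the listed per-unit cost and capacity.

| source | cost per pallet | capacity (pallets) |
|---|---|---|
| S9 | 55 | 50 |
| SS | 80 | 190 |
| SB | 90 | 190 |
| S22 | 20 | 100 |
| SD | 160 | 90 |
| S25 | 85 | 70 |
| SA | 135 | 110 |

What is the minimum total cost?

11950

Cheapest first:
S22 (20): use full 100 → 140 pallets to go.
S9 at 55: take all 50 pallets → 90 still needed.
SS at 80: take 90 of its 190 → requirement met.
S25, SB, SA, SD: unused.
Cost = 100×20 + 50×55 + 90×80 = 11950.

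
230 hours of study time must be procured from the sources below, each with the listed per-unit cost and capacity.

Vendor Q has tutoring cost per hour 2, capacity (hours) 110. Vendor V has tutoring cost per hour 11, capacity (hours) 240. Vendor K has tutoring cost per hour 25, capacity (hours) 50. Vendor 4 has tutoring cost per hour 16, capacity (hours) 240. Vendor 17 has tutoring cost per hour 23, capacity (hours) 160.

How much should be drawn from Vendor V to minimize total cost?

120

Fill from the cheapest source first.
Vendor Q (2): use full 110 → 120 hours to go.
Vendor V (11): take the remaining 120 → done.
Vendor 4, Vendor 17, Vendor K: unused.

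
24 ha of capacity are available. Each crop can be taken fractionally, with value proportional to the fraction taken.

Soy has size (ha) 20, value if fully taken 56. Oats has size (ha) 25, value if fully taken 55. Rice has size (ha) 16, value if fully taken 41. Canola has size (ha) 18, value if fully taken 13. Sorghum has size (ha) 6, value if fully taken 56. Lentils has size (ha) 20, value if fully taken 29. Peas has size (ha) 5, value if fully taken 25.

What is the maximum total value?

117.4

Sort by value density: Sorghum 56/6≈9.33, Peas 25/5≈5, Soy 56/20≈2.8, Rice 41/16≈2.56, Oats 55/25≈2.2, Lentils 29/20≈1.45, Canola 13/18≈0.722.
All 6 ha of Sorghum fit (value 56) — 18 remain.
Take all of Peas (5 ha, value 25) — 13 ha left.
Fill the last 13 ha with part of Soy: 13/20 of it earns 36.4.
Total value = 117.4.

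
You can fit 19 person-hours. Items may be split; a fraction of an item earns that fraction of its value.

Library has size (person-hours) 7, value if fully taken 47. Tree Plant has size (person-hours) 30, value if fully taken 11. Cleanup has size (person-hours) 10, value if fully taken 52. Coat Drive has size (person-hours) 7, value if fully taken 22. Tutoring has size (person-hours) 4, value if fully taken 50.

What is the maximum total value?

138.6

Best value per unit of size first: Tutoring 50/4≈12.5, Library 47/7≈6.71, Cleanup 52/10≈5.2, Coat Drive 22/7≈3.14, Tree Plant 11/30≈0.367.
All 4 person-hours of Tutoring fit (value 50) → 15 remain.
Take all of Library (7 person-hours, value 47) → 8 person-hours left.
Only 8 person-hours remain; take 8/10 of Cleanup for value 52×8/10 = 41.6.
Total value = 138.6.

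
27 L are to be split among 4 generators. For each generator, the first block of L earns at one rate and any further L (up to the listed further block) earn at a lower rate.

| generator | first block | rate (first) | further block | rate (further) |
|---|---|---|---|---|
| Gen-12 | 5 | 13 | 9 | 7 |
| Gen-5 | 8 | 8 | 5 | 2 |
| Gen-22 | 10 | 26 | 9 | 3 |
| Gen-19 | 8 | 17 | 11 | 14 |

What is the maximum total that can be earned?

Rank every tier by rate: Gen-22/tier1 26 > Gen-19/tier1 17 > Gen-19/tier2 14 > Gen-12/tier1 13 > Gen-5/tier1 8 > Gen-12/tier2 7 > Gen-22/tier2 3 > Gen-5/tier2 2.
Fill Gen-22 tier1 block (10 at 26) — 17 left.
Gen-19/tier1 (17): +8 — 9 left.
9 remain; put them into Gen-19 tier2 at 14.
Total = 26×10 + 17×8 + 14×9 = 522.

522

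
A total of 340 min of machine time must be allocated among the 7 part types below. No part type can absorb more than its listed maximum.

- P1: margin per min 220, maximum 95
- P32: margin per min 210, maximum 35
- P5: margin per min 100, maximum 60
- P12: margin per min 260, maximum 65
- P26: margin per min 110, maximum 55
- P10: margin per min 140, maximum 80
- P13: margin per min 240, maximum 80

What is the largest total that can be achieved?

73450

Order the part types by margin per min: P12 260 > P13 240 > P1 220 > P32 210 > P10 140 > P26 110 > P5 100.
P12 takes 65 to reach its cap of 65 ; 275 left.
P13 takes 80 to reach its cap of 80 ; 195 left.
P1 takes 95 to reach its cap of 95 ; 100 left.
Give P32 35 to hit its cap of 35 ; 65 left.
P10: +65 (room for 80) → 65. Pool exhausted.
Total = 220×95 + 210×35 + 260×65 + 140×65 + 240×80 = 73450.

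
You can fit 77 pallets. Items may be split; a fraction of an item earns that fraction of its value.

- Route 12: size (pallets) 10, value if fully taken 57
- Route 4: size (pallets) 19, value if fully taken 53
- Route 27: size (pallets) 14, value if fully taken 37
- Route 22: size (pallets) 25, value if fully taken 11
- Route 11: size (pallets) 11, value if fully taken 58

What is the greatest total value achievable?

Sort by value density: Route 12 57/10≈5.7, Route 11 58/11≈5.27, Route 4 53/19≈2.79, Route 27 37/14≈2.64, Route 22 11/25≈0.44.
Route 12: take in full, 10 pallets for value 57 — 67 left.
Take all of Route 11 (11 pallets, value 58) — 56 pallets left.
Route 4: take in full, 19 pallets for value 53 — 37 left.
Route 27: take in full, 14 pallets for value 37 — 23 left.
Fill the last 23 pallets with part of Route 22: 23/25 of it earns 10.12.
Total value = 215.12.

215.12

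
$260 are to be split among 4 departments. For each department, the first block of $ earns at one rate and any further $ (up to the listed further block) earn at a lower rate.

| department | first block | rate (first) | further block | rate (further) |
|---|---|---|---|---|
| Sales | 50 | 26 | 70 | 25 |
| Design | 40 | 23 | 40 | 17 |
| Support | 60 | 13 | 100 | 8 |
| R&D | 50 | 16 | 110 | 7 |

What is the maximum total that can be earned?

5580

Order all 8 blocks by rate: Sales/T1 26 > Sales/T2 25 > Design/T1 23 > Design/T2 17 > R&D/T1 16 > Support/T1 13 > Support/T2 8 > R&D/T2 7.
Fill Sales T1 block (50 at 26) ; 210 left.
Sales T2 at 25: fill all 70 ; 140 left.
Fill Design T1 block (40 at 23) ; 100 left.
Fill Design T2 block (40 at 17) ; 60 left.
Fill R&D T1 block (50 at 16) ; 10 left.
Support/T1: +10 of 60 at 13; pool empty.
Total = 26×50 + 25×70 + 23×40 + 17×40 + 16×50 + 13×10 = 5580.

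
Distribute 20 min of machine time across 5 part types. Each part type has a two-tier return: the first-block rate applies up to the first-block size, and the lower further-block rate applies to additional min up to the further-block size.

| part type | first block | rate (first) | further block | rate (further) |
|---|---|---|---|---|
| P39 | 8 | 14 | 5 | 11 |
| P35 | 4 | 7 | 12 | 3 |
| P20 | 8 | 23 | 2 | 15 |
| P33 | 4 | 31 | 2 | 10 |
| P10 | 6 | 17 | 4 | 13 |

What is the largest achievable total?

440

Order all 10 blocks by rate: P33/first 31 > P20/first 23 > P10/first 17 > P20/second 15 > P39/first 14 > P10/second 13 > P39/second 11 > P33/second 10 > P35/first 7 > P35/second 3.
Fill P33 first block (4 at 31) → 16 left.
P20/first (23): +8 → 8 left.
P10 first at 17: fill all 6 → 2 left.
P20/second (15): +2 → 0 left.
Total = 31×4 + 23×8 + 17×6 + 15×2 = 440.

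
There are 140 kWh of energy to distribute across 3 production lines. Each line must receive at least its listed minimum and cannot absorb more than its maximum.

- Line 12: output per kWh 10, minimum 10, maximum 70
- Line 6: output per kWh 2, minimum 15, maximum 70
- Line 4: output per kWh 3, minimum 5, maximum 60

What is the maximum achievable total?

Meeting every minimum uses 10+15+5 = 30 kWh, leaving 110.
Highest output per kWh first: Line 12 10 > Line 4 3 > Line 6 2.
Give Line 12 60 more to hit its cap of 70 — 50 left.
Line 4: +50 (room for 55) → 55. Pool exhausted.
Total = 10×70 + 2×15 + 3×55 = 895.

895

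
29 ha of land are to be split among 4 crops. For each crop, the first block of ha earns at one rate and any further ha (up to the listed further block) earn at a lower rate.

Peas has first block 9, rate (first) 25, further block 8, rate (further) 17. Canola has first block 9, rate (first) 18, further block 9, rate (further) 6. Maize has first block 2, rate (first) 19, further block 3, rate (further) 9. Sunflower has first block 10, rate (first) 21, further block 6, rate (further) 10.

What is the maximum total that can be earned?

Rank every tier by rate: Peas/first 25 > Sunflower/first 21 > Maize/first 19 > Canola/first 18 > Peas/second 17 > Sunflower/second 10 > Maize/second 9 > Canola/second 6.
Peas/first (25): +9 — 20 left.
Sunflower/first (21): +10 — 10 left.
Fill Maize first block (2 at 19) — 8 left.
8 remain; put them into Canola first at 18.
Total = 25×9 + 21×10 + 19×2 + 18×8 = 617.

617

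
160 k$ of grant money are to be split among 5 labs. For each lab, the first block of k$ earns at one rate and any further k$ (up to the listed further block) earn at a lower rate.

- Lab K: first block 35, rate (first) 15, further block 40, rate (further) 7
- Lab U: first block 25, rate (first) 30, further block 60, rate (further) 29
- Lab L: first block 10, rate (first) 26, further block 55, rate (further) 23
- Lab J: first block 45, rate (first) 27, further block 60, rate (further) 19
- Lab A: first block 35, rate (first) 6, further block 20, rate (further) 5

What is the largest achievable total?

4425

Order all 10 blocks by rate: Lab U/T1 30 > Lab U/T2 29 > Lab J/T1 27 > Lab L/T1 26 > Lab L/T2 23 > Lab J/T2 19 > Lab K/T1 15 > Lab K/T2 7 > Lab A/T1 6 > Lab A/T2 5.
Fill Lab U T1 block (25 at 30) — 135 left.
Lab U/T2 (29): +60 — 75 left.
Fill Lab J T1 block (45 at 27) — 30 left.
Lab L/T1 (26): +10 — 20 left.
Lab L T2 at 23: only 20 left, fill 20.
Total = 30×25 + 29×60 + 27×45 + 26×10 + 23×20 = 4425.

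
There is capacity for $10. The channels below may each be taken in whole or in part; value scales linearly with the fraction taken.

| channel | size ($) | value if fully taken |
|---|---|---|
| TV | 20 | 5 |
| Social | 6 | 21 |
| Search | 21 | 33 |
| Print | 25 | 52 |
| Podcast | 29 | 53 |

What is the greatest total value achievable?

Rank by value-to-size ratio: Social 21/6≈3.5, Print 52/25≈2.08, Podcast 53/29≈1.83, Search 33/21≈1.57, TV 5/20≈0.25.
Social: take in full, 6 $ for value 21 → 4 left.
Fill the last 4 $ with part of Print: 4/25 of it earns 8.32.
Total value = 29.32.

29.32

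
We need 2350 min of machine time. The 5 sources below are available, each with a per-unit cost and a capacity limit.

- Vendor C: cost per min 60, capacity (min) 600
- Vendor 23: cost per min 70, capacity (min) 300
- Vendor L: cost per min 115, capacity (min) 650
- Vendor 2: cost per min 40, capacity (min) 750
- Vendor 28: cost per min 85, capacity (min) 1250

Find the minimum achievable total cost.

146500

Fill from the cheapest source first.
Take 750 from Vendor 2 at 40 → need 1600 more.
Vendor C at 60: take all 600 min → 1000 still needed.
Vendor 23 at 70: take all 300 min → 700 still needed.
Vendor 28 (85): take the remaining 700 → done.
Vendor L: unused.
Cost = 750×40 + 600×60 + 300×70 + 700×85 = 146500.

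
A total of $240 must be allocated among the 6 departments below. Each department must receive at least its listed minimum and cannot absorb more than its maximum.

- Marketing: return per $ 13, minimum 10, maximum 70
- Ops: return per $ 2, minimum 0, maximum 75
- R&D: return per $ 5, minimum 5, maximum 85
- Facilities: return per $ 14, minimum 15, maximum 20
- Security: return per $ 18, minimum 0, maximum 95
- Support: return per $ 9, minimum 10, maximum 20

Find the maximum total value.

Meeting every minimum uses 10+0+5+15+0+10 = 40 $, leaving 200.
Highest return per $ first: Security 18 > Facilities 14 > Marketing 13 > Support 9 > R&D 5 > Ops 2.
Security takes 95 more to reach its cap of 95 — 105 left.
Facilities: +5 to 20 (cap) — 100 left.
Marketing: +60 to 70 (cap) — 40 left.
Support takes 10 more to reach its cap of 20 — 30 left.
R&D has room for 80 more but only 30 remain, so it gets 35.
Total = 13×70 + 5×35 + 14×20 + 18×95 + 9×20 = 3255.

3255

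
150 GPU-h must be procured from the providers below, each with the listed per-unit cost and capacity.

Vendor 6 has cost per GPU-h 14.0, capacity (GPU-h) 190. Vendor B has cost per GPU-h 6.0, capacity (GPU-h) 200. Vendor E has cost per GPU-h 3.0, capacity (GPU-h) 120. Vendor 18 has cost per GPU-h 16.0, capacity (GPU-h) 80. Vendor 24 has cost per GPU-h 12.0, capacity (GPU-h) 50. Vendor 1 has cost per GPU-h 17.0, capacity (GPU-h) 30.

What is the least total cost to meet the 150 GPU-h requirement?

540

Use providers in increasing cost order.
Take 120 from Vendor E at 3.0 — need 30 more.
Vendor B (6.0): take the remaining 30 — done.
Vendor 24, Vendor 6, Vendor 18, Vendor 1: unused.
Cost = 120×3.0 + 30×6.0 = 540.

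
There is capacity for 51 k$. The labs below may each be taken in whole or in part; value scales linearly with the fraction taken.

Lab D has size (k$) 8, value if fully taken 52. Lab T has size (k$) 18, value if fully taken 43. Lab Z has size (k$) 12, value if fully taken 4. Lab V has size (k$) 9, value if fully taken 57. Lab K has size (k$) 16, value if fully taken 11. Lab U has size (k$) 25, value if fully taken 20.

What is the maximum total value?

Best value per unit of size first: Lab D 52/8≈6.5, Lab V 57/9≈6.33, Lab T 43/18≈2.39, Lab U 20/25≈0.8, Lab K 11/16≈0.688, Lab Z 4/12≈0.333.
Take all of Lab D (8 k$, value 52) → 43 k$ left.
Take all of Lab V (9 k$, value 57) → 34 k$ left.
Take all of Lab T (18 k$, value 43) → 16 k$ left.
Only 16 k$ remain; take 16/25 of Lab U for value 20×16/25 = 12.8.
Total value = 164.8.

164.8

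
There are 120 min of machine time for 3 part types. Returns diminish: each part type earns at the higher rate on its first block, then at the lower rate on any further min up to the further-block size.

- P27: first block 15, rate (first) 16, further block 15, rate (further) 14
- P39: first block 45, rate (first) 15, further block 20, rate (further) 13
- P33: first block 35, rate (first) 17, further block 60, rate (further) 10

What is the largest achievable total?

Treat each block as its own option and order by rate: P33/tier1 17 > P27/tier1 16 > P39/tier1 15 > P27/tier2 14 > P39/tier2 13 > P33/tier2 10.
P33/tier1 (17): +35 ; 85 left.
Fill P27 tier1 block (15 at 16) ; 70 left.
Fill P39 tier1 block (45 at 15) ; 25 left.
P27 tier2 at 14: fill all 15 ; 10 left.
P39 tier2 at 13: only 10 left, fill 10.
Total = 17×35 + 16×15 + 15×45 + 14×15 + 13×10 = 1850.

1850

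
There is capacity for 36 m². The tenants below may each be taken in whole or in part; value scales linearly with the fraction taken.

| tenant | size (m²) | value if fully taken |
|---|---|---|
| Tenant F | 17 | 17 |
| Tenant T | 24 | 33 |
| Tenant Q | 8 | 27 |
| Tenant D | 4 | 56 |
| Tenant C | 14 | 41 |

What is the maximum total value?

137.75

Sort by value density: Tenant D 56/4≈14, Tenant Q 27/8≈3.38, Tenant C 41/14≈2.93, Tenant T 33/24≈1.38, Tenant F 17/17≈1.
Tenant D: take in full, 4 m² for value 56 → 32 left.
All 8 m² of Tenant Q fit (value 27) → 24 remain.
Take all of Tenant C (14 m², value 41) → 10 m² left.
10 m² left: a 10/24 share of Tenant T gives 33×10/24 = 13.75.
Total value = 137.75.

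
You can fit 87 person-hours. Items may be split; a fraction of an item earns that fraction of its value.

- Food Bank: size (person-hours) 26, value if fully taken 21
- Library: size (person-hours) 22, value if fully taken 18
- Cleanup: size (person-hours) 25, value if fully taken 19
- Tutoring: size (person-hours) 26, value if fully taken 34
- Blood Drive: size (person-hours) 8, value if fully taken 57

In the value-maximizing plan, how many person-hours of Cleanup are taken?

Rank by value-to-size ratio: Blood Drive 57/8≈7.12, Tutoring 34/26≈1.31, Library 18/22≈0.818, Food Bank 21/26≈0.808, Cleanup 19/25≈0.76.
All 8 person-hours of Blood Drive fit (value 57) ; 79 remain.
All 26 person-hours of Tutoring fit (value 34) ; 53 remain.
Library: take in full, 22 person-hours for value 18 ; 31 left.
Take all of Food Bank (26 person-hours, value 21) ; 5 person-hours left.
Fill the last 5 person-hours with part of Cleanup: 5/25 of it earns 3.8.

5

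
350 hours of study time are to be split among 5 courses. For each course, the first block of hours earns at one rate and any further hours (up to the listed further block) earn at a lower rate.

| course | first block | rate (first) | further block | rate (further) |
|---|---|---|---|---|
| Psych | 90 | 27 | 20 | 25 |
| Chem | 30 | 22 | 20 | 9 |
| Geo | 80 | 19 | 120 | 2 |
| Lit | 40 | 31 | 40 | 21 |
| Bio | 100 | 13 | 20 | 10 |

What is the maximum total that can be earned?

7840

Treat each block as its own option and order by rate: Lit/first 31 > Psych/first 27 > Psych/second 25 > Chem/first 22 > Lit/second 21 > Geo/first 19 > Bio/first 13 > Bio/second 10 > Chem/second 9 > Geo/second 2.
Lit first at 31: fill all 40 ; 310 left.
Fill Psych first block (90 at 27) ; 220 left.
Fill Psych second block (20 at 25) ; 200 left.
Chem first at 22: fill all 30 ; 170 left.
Lit/second (21): +40 ; 130 left.
Geo/first (19): +80 ; 50 left.
Bio first at 13: only 50 left, fill 50.
Total = 31×40 + 27×90 + 25×20 + 22×30 + 21×40 + 19×80 + 13×50 = 7840.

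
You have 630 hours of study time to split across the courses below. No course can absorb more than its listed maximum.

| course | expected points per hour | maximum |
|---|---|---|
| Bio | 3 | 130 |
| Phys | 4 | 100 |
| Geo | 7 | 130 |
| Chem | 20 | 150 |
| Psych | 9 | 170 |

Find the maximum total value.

Highest expected points per hour first: Chem 20 > Psych 9 > Geo 7 > Phys 4 > Bio 3.
Chem takes 150 to reach its cap of 150 — 480 left.
Psych: +170 to 170 (cap) — 310 left.
Geo takes 130 to reach its cap of 130 — 180 left.
Give Phys 100 to hit its cap of 100 — 80 left.
Bio: +80 (room for 130) → 80. Pool exhausted.
Total = 3×80 + 4×100 + 7×130 + 20×150 + 9×170 = 6080.

6080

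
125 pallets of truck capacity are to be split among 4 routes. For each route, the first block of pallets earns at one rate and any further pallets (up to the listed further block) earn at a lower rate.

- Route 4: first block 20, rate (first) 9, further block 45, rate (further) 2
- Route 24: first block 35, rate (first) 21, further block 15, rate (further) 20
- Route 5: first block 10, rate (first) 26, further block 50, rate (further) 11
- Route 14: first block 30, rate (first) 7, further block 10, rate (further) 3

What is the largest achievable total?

Treat each block as its own option and order by rate: Route 5/tier1 26 > Route 24/tier1 21 > Route 24/tier2 20 > Route 5/tier2 11 > Route 4/tier1 9 > Route 14/tier1 7 > Route 14/tier2 3 > Route 4/tier2 2.
Route 5/tier1 (26): +10 — 115 left.
Fill Route 24 tier1 block (35 at 21) — 80 left.
Route 24/tier2 (20): +15 — 65 left.
Route 5/tier2 (11): +50 — 15 left.
Route 4/tier1: +15 of 20 at 9; pool empty.
Total = 26×10 + 21×35 + 20×15 + 11×50 + 9×15 = 1980.

1980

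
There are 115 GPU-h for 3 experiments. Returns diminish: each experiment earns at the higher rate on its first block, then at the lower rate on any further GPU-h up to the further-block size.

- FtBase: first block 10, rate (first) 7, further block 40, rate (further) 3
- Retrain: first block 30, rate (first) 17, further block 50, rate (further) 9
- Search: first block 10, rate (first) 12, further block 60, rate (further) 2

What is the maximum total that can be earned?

Rank every tier by rate: Retrain/first 17 > Search/first 12 > Retrain/second 9 > FtBase/first 7 > FtBase/second 3 > Search/second 2.
Fill Retrain first block (30 at 17) ; 85 left.
Search/first (12): +10 ; 75 left.
Retrain/second (9): +50 ; 25 left.
FtBase/first (7): +10 ; 15 left.
FtBase/second: +15 of 40 at 3; pool empty.
Total = 17×30 + 12×10 + 9×50 + 7×10 + 3×15 = 1195.

1195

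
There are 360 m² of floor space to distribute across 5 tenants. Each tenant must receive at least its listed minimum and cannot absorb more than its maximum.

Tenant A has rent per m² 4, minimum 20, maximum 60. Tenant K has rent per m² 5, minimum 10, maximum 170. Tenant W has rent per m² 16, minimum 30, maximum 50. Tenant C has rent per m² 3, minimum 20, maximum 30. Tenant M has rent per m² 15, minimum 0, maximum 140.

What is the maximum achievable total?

Meeting every minimum uses 20+10+30+20+0 = 80 m², leaving 280.
Order the tenants by rent per m²: Tenant W 16 > Tenant M 15 > Tenant K 5 > Tenant A 4 > Tenant C 3.
Tenant W takes 20 more to reach its cap of 50 → 260 left.
Tenant M: +140 to 140 (cap) → 120 left.
Tenant K has room for 160 more but only 120 remain, so it gets 130.
Total = 4×20 + 5×130 + 16×50 + 3×20 + 15×140 = 3690.

3690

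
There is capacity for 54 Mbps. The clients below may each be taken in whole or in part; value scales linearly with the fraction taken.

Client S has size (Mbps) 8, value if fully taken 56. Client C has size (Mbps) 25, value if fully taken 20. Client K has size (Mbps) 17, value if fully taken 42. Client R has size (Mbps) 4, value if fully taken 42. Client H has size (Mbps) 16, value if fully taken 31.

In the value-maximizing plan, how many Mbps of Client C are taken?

9

Rank by value-to-size ratio: Client R 42/4≈10.5, Client S 56/8≈7, Client K 42/17≈2.47, Client H 31/16≈1.94, Client C 20/25≈0.8.
Take all of Client R (4 Mbps, value 42) ; 50 Mbps left.
All 8 Mbps of Client S fit (value 56) ; 42 remain.
Client K: take in full, 17 Mbps for value 42 ; 25 left.
Take all of Client H (16 Mbps, value 31) ; 9 Mbps left.
9 Mbps left: a 9/25 share of Client C gives 20×9/25 = 7.2.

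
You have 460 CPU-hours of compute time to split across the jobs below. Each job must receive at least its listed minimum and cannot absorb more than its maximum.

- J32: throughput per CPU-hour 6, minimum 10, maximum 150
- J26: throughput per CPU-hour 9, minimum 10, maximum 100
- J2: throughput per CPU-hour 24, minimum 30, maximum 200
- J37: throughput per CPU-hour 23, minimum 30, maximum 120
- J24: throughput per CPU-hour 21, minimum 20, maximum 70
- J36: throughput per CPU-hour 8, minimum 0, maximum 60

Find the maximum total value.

Meeting every minimum uses 10+10+30+30+20+0 = 100 CPU-hours, leaving 360.
Highest throughput per CPU-hour first: J2 24 > J37 23 > J24 21 > J26 9 > J36 8 > J32 6.
Give J2 170 more to hit its cap of 200 → 190 left.
J37: +90 to 120 (cap) → 100 left.
Give J24 50 more to hit its cap of 70 → 50 left.
J26 has room for 90 more but only 50 remain, so it gets 60.
Total = 6×10 + 9×60 + 24×200 + 23×120 + 21×70 = 9630.

9630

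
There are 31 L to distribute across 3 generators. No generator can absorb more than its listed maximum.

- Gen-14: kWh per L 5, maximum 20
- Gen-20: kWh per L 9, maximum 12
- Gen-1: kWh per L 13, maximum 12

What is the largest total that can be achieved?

Rank by kWh per L: Gen-1 13 > Gen-20 9 > Gen-14 5.
Give Gen-1 12 to hit its cap of 12 → 19 left.
Gen-20: +12 to 12 (cap) → 7 left.
Gen-14 has room for 20 but only 7 remain, so it gets 7.
Total = 5×7 + 9×12 + 13×12 = 299.

299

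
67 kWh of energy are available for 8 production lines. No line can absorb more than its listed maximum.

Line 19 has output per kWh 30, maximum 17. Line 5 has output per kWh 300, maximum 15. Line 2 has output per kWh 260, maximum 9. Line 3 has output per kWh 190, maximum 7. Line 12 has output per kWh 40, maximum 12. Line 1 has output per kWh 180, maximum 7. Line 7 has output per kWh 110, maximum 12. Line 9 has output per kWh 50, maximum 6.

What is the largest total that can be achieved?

11490

Highest output per kWh first: Line 5 300 > Line 2 260 > Line 3 190 > Line 1 180 > Line 7 110 > Line 9 50 > Line 12 40 > Line 19 30.
Line 5: +15 to 15 (cap) → 52 left.
Line 2: +9 to 9 (cap) → 43 left.
Line 3 takes 7 to reach its cap of 7 → 36 left.
Give Line 1 7 to hit its cap of 7 → 29 left.
Line 7 takes 12 to reach its cap of 12 → 17 left.
Line 9 takes 6 to reach its cap of 6 → 11 left.
Line 12 has room for 12 but only 11 remain, so it gets 11.
Total = 300×15 + 260×9 + 190×7 + 40×11 + 180×7 + 110×12 + 50×6 = 11490.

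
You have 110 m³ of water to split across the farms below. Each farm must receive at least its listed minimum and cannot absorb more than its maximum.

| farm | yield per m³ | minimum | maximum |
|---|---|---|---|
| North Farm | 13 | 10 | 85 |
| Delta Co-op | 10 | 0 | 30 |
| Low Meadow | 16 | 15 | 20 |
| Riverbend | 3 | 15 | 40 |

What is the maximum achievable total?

1340

Meeting every minimum uses 10+0+15+15 = 40 m³, leaving 70.
Rank by yield per m³: Low Meadow 16 > North Farm 13 > Delta Co-op 10 > Riverbend 3.
Low Meadow: +5 to 20 (cap) ; 65 left.
Only 65 left; North Farm takes them to reach 75.
Total = 13×75 + 16×20 + 3×15 = 1340.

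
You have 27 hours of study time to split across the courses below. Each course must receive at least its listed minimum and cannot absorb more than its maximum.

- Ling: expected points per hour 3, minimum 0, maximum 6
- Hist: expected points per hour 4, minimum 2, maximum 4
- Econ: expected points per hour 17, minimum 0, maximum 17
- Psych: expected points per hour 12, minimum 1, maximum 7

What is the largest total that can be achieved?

385

Meeting every minimum uses 0+2+0+1 = 3 hours, leaving 24.
Highest expected points per hour first: Econ 17 > Psych 12 > Hist 4 > Ling 3.
Econ: +17 to 17 (cap) → 7 left.
Psych takes 6 more to reach its cap of 7 → 1 left.
Only 1 left; Hist takes them to reach 3.
Total = 4×3 + 17×17 + 12×7 = 385.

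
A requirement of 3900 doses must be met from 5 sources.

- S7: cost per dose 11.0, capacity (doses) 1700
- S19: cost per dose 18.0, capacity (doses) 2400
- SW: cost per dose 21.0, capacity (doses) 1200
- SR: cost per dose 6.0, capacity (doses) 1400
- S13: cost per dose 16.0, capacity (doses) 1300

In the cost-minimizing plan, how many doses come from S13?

800

Fill from the cheapest source first.
Take 1400 from SR at 6.0 — need 2500 more.
S7 (11.0): use full 1700 — 800 doses to go.
Take 800 from S13 at 16.0 to finish.
S19, SW: unused.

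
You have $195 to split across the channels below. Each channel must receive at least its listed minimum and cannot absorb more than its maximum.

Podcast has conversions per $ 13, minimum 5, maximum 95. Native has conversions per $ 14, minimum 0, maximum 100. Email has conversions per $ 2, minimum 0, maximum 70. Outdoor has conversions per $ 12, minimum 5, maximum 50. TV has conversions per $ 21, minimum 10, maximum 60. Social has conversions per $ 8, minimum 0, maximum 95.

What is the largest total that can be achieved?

3110

Meeting every minimum uses 5+0+0+5+10+0 = 20 $, leaving 175.
Rank by conversions per $: TV 21 > Native 14 > Podcast 13 > Outdoor 12 > Social 8 > Email 2.
TV: +50 to 60 (cap) — 125 left.
Give Native 100 more to hit its cap of 100 — 25 left.
Podcast has room for 90 more but only 25 remain, so it gets 30.
Total = 13×30 + 14×100 + 12×5 + 21×60 = 3110.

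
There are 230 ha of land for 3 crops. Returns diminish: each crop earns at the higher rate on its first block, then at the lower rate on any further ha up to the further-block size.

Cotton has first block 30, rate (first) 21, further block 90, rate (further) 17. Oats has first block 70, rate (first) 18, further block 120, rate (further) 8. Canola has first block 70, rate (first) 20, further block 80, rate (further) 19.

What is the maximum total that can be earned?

Rank every tier by rate: Cotton/first 21 > Canola/first 20 > Canola/second 19 > Oats/first 18 > Cotton/second 17 > Oats/second 8.
Cotton first at 21: fill all 30 ; 200 left.
Canola/first (20): +70 ; 130 left.
Fill Canola second block (80 at 19) ; 50 left.
Oats first at 18: only 50 left, fill 50.
Total = 21×30 + 20×70 + 19×80 + 18×50 = 4450.

4450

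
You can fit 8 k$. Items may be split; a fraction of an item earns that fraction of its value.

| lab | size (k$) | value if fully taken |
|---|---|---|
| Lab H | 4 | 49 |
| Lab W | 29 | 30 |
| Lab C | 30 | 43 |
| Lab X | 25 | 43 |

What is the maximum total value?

55.88

Rank by value-to-size ratio: Lab H 49/4≈12.2, Lab X 43/25≈1.72, Lab C 43/30≈1.43, Lab W 30/29≈1.03.
Lab H: take in full, 4 k$ for value 49 ; 4 left.
Fill the last 4 k$ with part of Lab X: 4/25 of it earns 6.88.
Total value = 55.88.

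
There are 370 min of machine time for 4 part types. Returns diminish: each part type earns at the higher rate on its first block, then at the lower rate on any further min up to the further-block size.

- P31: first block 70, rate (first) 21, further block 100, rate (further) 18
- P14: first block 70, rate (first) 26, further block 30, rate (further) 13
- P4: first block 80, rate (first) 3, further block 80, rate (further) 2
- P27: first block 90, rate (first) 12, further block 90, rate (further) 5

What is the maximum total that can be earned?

Order all 8 blocks by rate: P14/first 26 > P31/first 21 > P31/second 18 > P14/second 13 > P27/first 12 > P27/second 5 > P4/first 3 > P4/second 2.
P14 first at 26: fill all 70 ; 300 left.
P31 first at 21: fill all 70 ; 230 left.
P31/second (18): +100 ; 130 left.
P14 second at 13: fill all 30 ; 100 left.
P27 first at 12: fill all 90 ; 10 left.
P27/second: +10 of 90 at 5; pool empty.
Total = 26×70 + 21×70 + 18×100 + 13×30 + 12×90 + 5×10 = 6610.

6610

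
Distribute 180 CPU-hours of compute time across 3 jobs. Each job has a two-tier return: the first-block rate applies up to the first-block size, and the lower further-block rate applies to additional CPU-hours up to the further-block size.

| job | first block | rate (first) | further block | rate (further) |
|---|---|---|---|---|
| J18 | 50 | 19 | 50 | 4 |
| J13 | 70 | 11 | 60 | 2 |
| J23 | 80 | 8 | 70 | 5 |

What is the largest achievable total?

Treat each block as its own option and order by rate: J18/tier1 19 > J13/tier1 11 > J23/tier1 8 > J23/tier2 5 > J18/tier2 4 > J13/tier2 2.
J18/tier1 (19): +50 → 130 left.
J13 tier1 at 11: fill all 70 → 60 left.
J23 tier1 at 8: only 60 left, fill 60.
Total = 19×50 + 11×70 + 8×60 = 2200.

2200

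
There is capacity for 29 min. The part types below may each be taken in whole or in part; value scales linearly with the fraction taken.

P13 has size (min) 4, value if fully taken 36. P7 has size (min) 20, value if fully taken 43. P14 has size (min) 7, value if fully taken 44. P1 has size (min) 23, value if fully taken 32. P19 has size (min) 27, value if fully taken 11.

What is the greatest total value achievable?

Sort by value density: P13 36/4≈9, P14 44/7≈6.29, P7 43/20≈2.15, P1 32/23≈1.39, P19 11/27≈0.407.
P13: take in full, 4 min for value 36 → 25 left.
Take all of P14 (7 min, value 44) → 18 min left.
18 min left: a 18/20 share of P7 gives 43×18/20 = 38.7.
Total value = 118.7.

118.7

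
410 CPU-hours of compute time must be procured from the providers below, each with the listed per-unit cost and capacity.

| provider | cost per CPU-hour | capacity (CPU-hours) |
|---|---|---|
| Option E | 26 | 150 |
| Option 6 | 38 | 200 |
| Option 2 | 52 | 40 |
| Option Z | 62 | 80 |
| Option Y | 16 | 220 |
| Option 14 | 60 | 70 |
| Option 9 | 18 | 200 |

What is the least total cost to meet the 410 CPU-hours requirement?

6940

Cheapest first:
Option Y at 16: take all 220 CPU-hours ; 190 still needed.
Option 9 (18): take the remaining 190 ; done.
Option E, Option 6, Option 2, Option 14, Option Z: unused.
Cost = 220×16 + 190×18 = 6940.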